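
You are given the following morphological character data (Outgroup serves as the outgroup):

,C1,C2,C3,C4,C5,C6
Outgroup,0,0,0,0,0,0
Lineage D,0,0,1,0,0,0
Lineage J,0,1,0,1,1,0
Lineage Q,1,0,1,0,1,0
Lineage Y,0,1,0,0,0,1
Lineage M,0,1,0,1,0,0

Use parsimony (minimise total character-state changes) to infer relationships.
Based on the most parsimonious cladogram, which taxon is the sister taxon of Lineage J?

Lineage M

The outgroup has state '0' for every character, so '1' is the derived state throughout.
C1: derived state '1' in Lineage Q only — an autapomorphy, so it tells us nothing about relationships among taxa.
Only Lineage J, Lineage M, and Lineage Y show the derived state '1' for C2, supporting them as a clade.
Only Lineage D and Lineage Q show the derived state '1' for C3, supporting them as a clade.
C4 (derived state '1') is shared by Lineage J and Lineage M — a synapomorphy uniting that clade.
C5 groups Lineage J and Lineage Q, which is incompatible with the clades supported by the remaining characters; treating it as convergent (homoplasy) costs fewer steps than any alternative tree.
C6: derived state '1' in Lineage Y only — an autapomorphy, so it tells us nothing about relationships among taxa.
Most parsimonious ingroup topology: ((Lineage D,Lineage Q),((Lineage J,Lineage M),Lineage Y)).
Lineage J and Lineage M form a cherry on this tree, so they are sister taxa.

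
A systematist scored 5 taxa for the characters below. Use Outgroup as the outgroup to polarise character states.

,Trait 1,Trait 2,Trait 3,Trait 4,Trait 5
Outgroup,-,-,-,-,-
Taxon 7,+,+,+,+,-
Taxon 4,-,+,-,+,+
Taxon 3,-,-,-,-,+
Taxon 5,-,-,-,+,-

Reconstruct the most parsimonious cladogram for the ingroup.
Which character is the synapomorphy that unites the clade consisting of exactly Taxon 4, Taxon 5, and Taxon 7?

Trait 4

The outgroup has state '-' for every character, so '+' is the derived state throughout.
Trait 1 (derived state '+') is unique to Taxon 7 (autapomorphy; uninformative for grouping).
Trait 2: derived state '+' in Taxon 4 and Taxon 7 only — synapomorphy for {Taxon 4, Taxon 7}.
Trait 3: derived state '+' in Taxon 7 only — an autapomorphy, so it tells us nothing about relationships among taxa.
Trait 4: derived state '+' in Taxon 4, Taxon 5, and Taxon 7 only — synapomorphy for {Taxon 4, Taxon 5, Taxon 7}.
Trait 5 (state '+') occurs in Taxon 3 and Taxon 4 but conflicts with the nesting implied by the other characters — most parsimoniously interpreted as homoplasy.
Most parsimonious ingroup topology: (((Taxon 7,Taxon 4),Taxon 5),Taxon 3).
The clade {Taxon 4, Taxon 5, Taxon 7} is supported by Trait 4: its derived state '+' occurs in exactly those taxa and in no other taxon (including the outgroup).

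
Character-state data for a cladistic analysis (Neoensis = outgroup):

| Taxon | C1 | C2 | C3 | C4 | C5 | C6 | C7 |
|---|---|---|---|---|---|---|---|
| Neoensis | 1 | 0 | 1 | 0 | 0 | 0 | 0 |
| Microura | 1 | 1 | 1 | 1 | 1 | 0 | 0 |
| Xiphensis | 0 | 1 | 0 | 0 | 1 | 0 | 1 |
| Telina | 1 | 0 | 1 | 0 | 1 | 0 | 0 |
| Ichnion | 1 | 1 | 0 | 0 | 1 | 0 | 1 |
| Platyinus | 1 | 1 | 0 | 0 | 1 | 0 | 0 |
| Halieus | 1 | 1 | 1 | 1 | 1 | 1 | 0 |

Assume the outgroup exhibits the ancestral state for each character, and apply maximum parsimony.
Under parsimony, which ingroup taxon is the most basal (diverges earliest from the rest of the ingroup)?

Telina

Character polarity is set by the outgroup: the derived state is whichever differs from the outgroup's state, so for C1, C3 the derived state is '0', and for the remaining characters it is '1'.
C1: derived state '0' in Xiphensis only — an autapomorphy, so it tells us nothing about relationships among taxa.
C2 (derived state '1') is shared by Halieus, Ichnion, Microura, Platyinus, and Xiphensis — a synapomorphy uniting that clade.
C3 (derived state '0') is shared by Ichnion, Platyinus, and Xiphensis — a synapomorphy uniting that clade.
Only Halieus and Microura show the derived state '1' for C4, supporting them as a clade.
All ingroup taxa share the derived state '1' for C5; it defines the ingroup but does not resolve relationships within it.
C6: derived state '1' in Halieus only — an autapomorphy, so it tells us nothing about relationships among taxa.
C7 (derived state '1') is shared by Ichnion and Xiphensis — a synapomorphy uniting that clade.
Most parsimonious ingroup topology: (((Microura,Halieus),((Xiphensis,Ichnion),Platyinus)),Telina).
Telina is sister to the clade containing all other ingroup taxa, so it is the earliest-diverging (most basal) ingroup lineage.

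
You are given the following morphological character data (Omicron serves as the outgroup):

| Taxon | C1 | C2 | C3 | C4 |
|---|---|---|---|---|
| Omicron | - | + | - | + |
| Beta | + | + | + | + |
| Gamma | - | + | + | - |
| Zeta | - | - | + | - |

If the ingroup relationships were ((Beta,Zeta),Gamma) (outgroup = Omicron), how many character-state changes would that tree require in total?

5

Map each character onto ((Beta,Zeta),Gamma) (rooted by Omicron) and count the minimum state changes it requires (Fitch parsimony):
C1: 1; C2: 1; C3: 1; C4: 2.
Total tree length = 5.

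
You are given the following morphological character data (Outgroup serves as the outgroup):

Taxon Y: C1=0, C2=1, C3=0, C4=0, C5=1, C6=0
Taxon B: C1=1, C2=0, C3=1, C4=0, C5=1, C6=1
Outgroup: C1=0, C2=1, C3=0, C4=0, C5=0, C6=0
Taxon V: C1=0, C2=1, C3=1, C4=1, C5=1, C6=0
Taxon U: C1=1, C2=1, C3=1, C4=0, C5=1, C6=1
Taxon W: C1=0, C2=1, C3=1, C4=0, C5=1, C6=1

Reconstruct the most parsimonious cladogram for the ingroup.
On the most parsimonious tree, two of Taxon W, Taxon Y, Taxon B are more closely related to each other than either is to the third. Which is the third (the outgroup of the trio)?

Taxon Y

Character polarity is set by the outgroup: the derived state is whichever differs from the outgroup's state, so for C2 the derived state is '0', and for the remaining characters it is '1'.
C1: derived state '1' in Taxon B and Taxon U only — synapomorphy for {Taxon B, Taxon U}.
C2 (derived state '0') is unique to Taxon B (autapomorphy; uninformative for grouping).
C3 (derived state '1') is shared by Taxon B, Taxon U, Taxon V, and Taxon W — a synapomorphy uniting that clade.
C4: derived state '1' in Taxon V only — an autapomorphy, so it tells us nothing about relationships among taxa.
All ingroup taxa share the derived state '1' for C5; it defines the ingroup but does not resolve relationships within it.
C6 (derived state '1') is shared by Taxon B, Taxon U, and Taxon W — a synapomorphy uniting that clade.
Most parsimonious ingroup topology: ((Taxon V,((Taxon U,Taxon B),Taxon W)),Taxon Y).
Taxon W and Taxon B share a more recent common ancestor with each other than either does with Taxon Y, so Taxon Y is the least closely related of the three.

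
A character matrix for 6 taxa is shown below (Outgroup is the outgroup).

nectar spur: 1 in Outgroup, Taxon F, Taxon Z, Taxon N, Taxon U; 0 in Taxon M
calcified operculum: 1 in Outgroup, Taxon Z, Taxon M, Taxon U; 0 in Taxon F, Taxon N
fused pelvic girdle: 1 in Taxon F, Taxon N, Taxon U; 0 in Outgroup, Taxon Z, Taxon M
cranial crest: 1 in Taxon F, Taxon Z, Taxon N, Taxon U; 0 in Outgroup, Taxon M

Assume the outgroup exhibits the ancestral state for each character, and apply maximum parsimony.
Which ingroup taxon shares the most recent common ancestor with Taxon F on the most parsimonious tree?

Character polarity is set by the outgroup: the derived state is whichever differs from the outgroup's state, so for nectar spur, calcified operculum the derived state is '0', and for the remaining characters it is '1'.
nectar spur (derived state '0') is unique to Taxon M (autapomorphy; uninformative for grouping).
Only Taxon F and Taxon N show the derived state '0' for calcified operculum, supporting them as a clade.
fused pelvic girdle: derived state '1' in Taxon F, Taxon N, and Taxon U only — synapomorphy for {Taxon F, Taxon N, Taxon U}.
Only Taxon F, Taxon N, Taxon U, and Taxon Z show the derived state '1' for cranial crest, supporting them as a clade.
Most parsimonious ingroup topology: ((((Taxon F,Taxon N),Taxon U),Taxon Z),Taxon M).
Taxon F and Taxon N form a cherry on this tree, so they are sister taxa.

Taxon N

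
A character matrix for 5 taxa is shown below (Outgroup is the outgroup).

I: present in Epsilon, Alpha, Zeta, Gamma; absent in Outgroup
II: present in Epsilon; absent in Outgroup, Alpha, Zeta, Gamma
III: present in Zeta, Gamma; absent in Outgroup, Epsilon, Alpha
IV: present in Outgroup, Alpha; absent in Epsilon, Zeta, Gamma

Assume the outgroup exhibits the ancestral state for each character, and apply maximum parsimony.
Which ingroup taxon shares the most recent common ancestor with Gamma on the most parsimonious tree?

Zeta

Character polarity is set by the outgroup: the derived state is whichever differs from the outgroup's state, so for IV the derived state is 'absent', and for the remaining characters it is 'present'.
All ingroup taxa share the derived state 'present' for I; it defines the ingroup but does not resolve relationships within it.
II (derived state 'present') is unique to Epsilon (autapomorphy; uninformative for grouping).
III: derived state 'present' in Gamma and Zeta only — synapomorphy for {Gamma, Zeta}.
IV: derived state 'absent' in Epsilon, Gamma, and Zeta only — synapomorphy for {Epsilon, Gamma, Zeta}.
Most parsimonious ingroup topology: ((Epsilon,(Zeta,Gamma)),Alpha).
Gamma and Zeta form a cherry on this tree, so they are sister taxa.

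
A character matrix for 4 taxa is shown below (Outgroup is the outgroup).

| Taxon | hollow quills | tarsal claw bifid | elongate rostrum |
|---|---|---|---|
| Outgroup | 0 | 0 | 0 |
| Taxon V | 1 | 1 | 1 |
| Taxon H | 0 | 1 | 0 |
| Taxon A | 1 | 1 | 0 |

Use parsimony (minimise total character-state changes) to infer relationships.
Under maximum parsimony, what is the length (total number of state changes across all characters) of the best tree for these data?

3

The outgroup has state '0' for every character, so '1' is the derived state throughout.
Only Taxon A and Taxon V show the derived state '1' for hollow quills, supporting them as a clade.
All ingroup taxa share the derived state '1' for tarsal claw bifid; it defines the ingroup but does not resolve relationships within it.
elongate rostrum: derived state '1' in Taxon V only — an autapomorphy, so it tells us nothing about relationships among taxa.
Most parsimonious ingroup topology: ((Taxon V,Taxon A),Taxon H).
Changes per character on this tree: hollow quills: 1; tarsal claw bifid: 1; elongate rostrum: 1.
Total = 3.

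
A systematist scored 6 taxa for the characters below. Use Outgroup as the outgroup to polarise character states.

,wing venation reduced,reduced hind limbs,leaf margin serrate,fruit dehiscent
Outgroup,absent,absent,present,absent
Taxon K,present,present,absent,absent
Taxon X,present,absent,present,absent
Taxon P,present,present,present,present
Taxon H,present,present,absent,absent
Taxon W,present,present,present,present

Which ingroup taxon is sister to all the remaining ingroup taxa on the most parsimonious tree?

Taxon X

Character polarity is set by the outgroup: the derived state is whichever differs from the outgroup's state, so for leaf margin serrate the derived state is 'absent', and for the remaining characters it is 'present'.
All ingroup taxa share the derived state 'present' for wing venation reduced; it defines the ingroup but does not resolve relationships within it.
reduced hind limbs: derived state 'present' in Taxon H, Taxon K, Taxon P, and Taxon W only — synapomorphy for {Taxon H, Taxon K, Taxon P, Taxon W}.
leaf margin serrate: derived state 'absent' in Taxon H and Taxon K only — synapomorphy for {Taxon H, Taxon K}.
Only Taxon P and Taxon W show the derived state 'present' for fruit dehiscent, supporting them as a clade.
Most parsimonious ingroup topology: (((Taxon K,Taxon H),(Taxon P,Taxon W)),Taxon X).
Taxon X is sister to the clade containing all other ingroup taxa, so it is the earliest-diverging (most basal) ingroup lineage.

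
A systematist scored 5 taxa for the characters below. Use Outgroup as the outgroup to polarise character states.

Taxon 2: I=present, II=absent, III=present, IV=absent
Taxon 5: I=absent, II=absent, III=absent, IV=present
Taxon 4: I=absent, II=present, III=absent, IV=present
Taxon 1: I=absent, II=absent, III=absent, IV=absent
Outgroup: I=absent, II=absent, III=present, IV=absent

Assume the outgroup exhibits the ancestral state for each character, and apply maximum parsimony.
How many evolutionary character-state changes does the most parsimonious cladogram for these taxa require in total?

4

Character polarity is set by the outgroup: the derived state is whichever differs from the outgroup's state, so for III the derived state is 'absent', and for the remaining characters it is 'present'.
I (derived state 'present') is unique to Taxon 2 (autapomorphy; uninformative for grouping).
II (derived state 'present') is unique to Taxon 4 (autapomorphy; uninformative for grouping).
III: derived state 'absent' in Taxon 1, Taxon 4, and Taxon 5 only — synapomorphy for {Taxon 1, Taxon 4, Taxon 5}.
Only Taxon 4 and Taxon 5 show the derived state 'present' for IV, supporting them as a clade.
Most parsimonious ingroup topology: (Taxon 2,((Taxon 4,Taxon 5),Taxon 1)).
Changes per character on this tree: I: 1; II: 1; III: 1; IV: 1.
Total = 4.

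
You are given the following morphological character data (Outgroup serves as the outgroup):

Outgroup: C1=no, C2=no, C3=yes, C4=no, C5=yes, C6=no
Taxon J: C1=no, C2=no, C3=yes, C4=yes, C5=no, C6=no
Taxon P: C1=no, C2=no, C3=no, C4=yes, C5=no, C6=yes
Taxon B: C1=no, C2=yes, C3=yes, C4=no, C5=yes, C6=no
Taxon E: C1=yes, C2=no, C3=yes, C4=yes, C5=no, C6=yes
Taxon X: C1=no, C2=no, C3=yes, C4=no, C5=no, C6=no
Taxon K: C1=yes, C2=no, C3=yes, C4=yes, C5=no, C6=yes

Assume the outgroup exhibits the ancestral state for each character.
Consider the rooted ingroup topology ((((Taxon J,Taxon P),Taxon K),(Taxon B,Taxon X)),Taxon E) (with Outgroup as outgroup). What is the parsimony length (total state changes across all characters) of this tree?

Map each character onto ((((Taxon J,Taxon P),Taxon K),(Taxon B,Taxon X)),Taxon E) (rooted by Outgroup) and count the minimum state changes it requires (Fitch parsimony):
C1: 2; C2: 1; C3: 1; C4: 2; C5: 2; C6: 3.
Total tree length = 11.

11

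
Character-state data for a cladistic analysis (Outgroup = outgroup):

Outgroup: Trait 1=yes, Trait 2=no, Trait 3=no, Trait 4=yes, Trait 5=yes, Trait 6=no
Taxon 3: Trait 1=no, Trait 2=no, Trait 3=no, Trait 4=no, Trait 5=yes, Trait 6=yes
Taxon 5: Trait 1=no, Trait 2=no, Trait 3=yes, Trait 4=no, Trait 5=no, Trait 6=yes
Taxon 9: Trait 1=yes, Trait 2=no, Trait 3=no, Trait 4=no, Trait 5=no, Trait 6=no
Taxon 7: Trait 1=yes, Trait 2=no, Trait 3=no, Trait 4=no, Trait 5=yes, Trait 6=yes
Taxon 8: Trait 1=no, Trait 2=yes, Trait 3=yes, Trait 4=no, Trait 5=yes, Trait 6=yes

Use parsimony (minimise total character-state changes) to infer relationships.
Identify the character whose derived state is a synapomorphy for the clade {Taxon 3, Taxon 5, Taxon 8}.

Character polarity is set by the outgroup: the derived state is whichever differs from the outgroup's state, so for Trait 1, Trait 4, Trait 5 the derived state is 'no', and for the remaining characters it is 'yes'.
Trait 1 (derived state 'no') is shared by Taxon 3, Taxon 5, and Taxon 8 — a synapomorphy uniting that clade.
Trait 2: derived state 'yes' in Taxon 8 only — an autapomorphy, so it tells us nothing about relationships among taxa.
Only Taxon 5 and Taxon 8 show the derived state 'yes' for Trait 3, supporting them as a clade.
Trait 4 (derived state 'no') is shared by all ingroup taxa — unites the whole ingroup.
Trait 5 groups Taxon 5 and Taxon 9, which is incompatible with the clades supported by the remaining characters; treating it as convergent (homoplasy) costs fewer steps than any alternative tree.
Only Taxon 3, Taxon 5, Taxon 7, and Taxon 8 show the derived state 'yes' for Trait 6, supporting them as a clade.
Most parsimonious ingroup topology: (((Taxon 3,(Taxon 5,Taxon 8)),Taxon 7),Taxon 9).
The clade {Taxon 3, Taxon 5, Taxon 8} is supported by Trait 1: its derived state 'no' occurs in exactly those taxa and in no other taxon (including the outgroup).

Trait 1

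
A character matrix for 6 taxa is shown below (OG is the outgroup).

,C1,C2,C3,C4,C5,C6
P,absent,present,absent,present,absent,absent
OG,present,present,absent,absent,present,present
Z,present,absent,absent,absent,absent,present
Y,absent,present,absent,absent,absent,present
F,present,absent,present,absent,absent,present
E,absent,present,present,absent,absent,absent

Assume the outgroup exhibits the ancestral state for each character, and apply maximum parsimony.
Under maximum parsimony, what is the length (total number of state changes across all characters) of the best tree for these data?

Character polarity is set by the outgroup: the derived state is whichever differs from the outgroup's state, so for C1, C2, C5, C6 the derived state is 'absent', and for the remaining characters it is 'present'.
C1 (derived state 'absent') is shared by E, P, and Y — a synapomorphy uniting that clade.
Only F and Z show the derived state 'absent' for C2, supporting them as a clade.
C3 groups E and F, which is incompatible with the clades supported by the remaining characters; treating it as convergent (homoplasy) costs fewer steps than any alternative tree.
C4 (derived state 'present') is unique to P (autapomorphy; uninformative for grouping).
All ingroup taxa share the derived state 'absent' for C5; it defines the ingroup but does not resolve relationships within it.
Only E and P show the derived state 'absent' for C6, supporting them as a clade.
Most parsimonious ingroup topology: ((Y,(E,P)),(F,Z)).
Changes per character on this tree: C1: 1; C2: 1; C3: 2; C4: 1; C5: 1; C6: 1.
Total = 7.

7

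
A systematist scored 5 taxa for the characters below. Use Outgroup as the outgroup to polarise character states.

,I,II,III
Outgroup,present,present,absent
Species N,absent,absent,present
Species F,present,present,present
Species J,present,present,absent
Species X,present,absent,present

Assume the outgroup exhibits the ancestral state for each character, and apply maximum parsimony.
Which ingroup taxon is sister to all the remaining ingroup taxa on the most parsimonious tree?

Species J

Character polarity is set by the outgroup: the derived state is whichever differs from the outgroup's state, so for I, II the derived state is 'absent', and for the remaining characters it is 'present'.
I: derived state 'absent' in Species N only — an autapomorphy, so it tells us nothing about relationships among taxa.
II (derived state 'absent') is shared by Species N and Species X — a synapomorphy uniting that clade.
Only Species F, Species N, and Species X show the derived state 'present' for III, supporting them as a clade.
Most parsimonious ingroup topology: (((Species N,Species X),Species F),Species J).
Species J is sister to the clade containing all other ingroup taxa, so it is the earliest-diverging (most basal) ingroup lineage.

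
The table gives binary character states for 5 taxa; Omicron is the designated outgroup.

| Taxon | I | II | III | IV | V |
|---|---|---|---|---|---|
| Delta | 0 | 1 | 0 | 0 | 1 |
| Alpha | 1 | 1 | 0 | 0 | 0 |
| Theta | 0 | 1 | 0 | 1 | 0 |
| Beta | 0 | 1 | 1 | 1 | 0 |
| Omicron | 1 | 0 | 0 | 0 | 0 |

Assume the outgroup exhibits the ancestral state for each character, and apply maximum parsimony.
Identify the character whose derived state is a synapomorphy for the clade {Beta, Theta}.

IV

Character polarity is set by the outgroup: the derived state is whichever differs from the outgroup's state, so for I the derived state is '0', and for the remaining characters it is '1'.
I: derived state '0' in Beta, Delta, and Theta only — synapomorphy for {Beta, Delta, Theta}.
All ingroup taxa share the derived state '1' for II; it defines the ingroup but does not resolve relationships within it.
III (derived state '1') is unique to Beta (autapomorphy; uninformative for grouping).
Only Beta and Theta show the derived state '1' for IV, supporting them as a clade.
V: derived state '1' in Delta only — an autapomorphy, so it tells us nothing about relationships among taxa.
Most parsimonious ingroup topology: (((Beta,Theta),Delta),Alpha).
The clade {Beta, Theta} is supported by IV: its derived state '1' occurs in exactly those taxa and in no other taxon (including the outgroup).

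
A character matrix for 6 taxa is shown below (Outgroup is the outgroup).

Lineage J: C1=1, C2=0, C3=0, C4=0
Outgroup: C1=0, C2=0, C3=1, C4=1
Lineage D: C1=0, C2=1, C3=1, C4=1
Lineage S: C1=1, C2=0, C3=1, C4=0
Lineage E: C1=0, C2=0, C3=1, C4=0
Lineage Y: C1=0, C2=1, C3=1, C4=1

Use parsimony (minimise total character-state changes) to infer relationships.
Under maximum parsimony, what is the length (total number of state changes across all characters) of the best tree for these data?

Character polarity is set by the outgroup: the derived state is whichever differs from the outgroup's state, so for C3, C4 the derived state is '0', and for the remaining characters it is '1'.
C1 (derived state '1') is shared by Lineage J and Lineage S — a synapomorphy uniting that clade.
C2 (derived state '1') is shared by Lineage D and Lineage Y — a synapomorphy uniting that clade.
C3: derived state '0' in Lineage J only — an autapomorphy, so it tells us nothing about relationships among taxa.
C4 (derived state '0') is shared by Lineage E, Lineage J, and Lineage S — a synapomorphy uniting that clade.
Most parsimonious ingroup topology: ((Lineage Y,Lineage D),((Lineage J,Lineage S),Lineage E)).
Changes per character on this tree: C1: 1; C2: 1; C3: 1; C4: 1.
Total = 4.

4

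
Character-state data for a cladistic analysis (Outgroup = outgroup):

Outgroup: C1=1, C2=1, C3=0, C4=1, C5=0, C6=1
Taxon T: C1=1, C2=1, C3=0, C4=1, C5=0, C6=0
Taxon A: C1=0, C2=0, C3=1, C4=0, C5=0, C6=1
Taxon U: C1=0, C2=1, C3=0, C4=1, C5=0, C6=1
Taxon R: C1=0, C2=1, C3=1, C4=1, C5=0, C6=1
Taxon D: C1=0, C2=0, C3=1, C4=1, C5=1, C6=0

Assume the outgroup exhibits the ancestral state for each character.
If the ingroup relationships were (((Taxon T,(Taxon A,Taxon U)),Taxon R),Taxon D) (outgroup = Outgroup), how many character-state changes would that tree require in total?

11

Map each character onto (((Taxon T,(Taxon A,Taxon U)),Taxon R),Taxon D) (rooted by Outgroup) and count the minimum state changes it requires (Fitch parsimony):
C1: 2; C2: 2; C3: 3; C4: 1; C5: 1; C6: 2.
Total tree length = 11.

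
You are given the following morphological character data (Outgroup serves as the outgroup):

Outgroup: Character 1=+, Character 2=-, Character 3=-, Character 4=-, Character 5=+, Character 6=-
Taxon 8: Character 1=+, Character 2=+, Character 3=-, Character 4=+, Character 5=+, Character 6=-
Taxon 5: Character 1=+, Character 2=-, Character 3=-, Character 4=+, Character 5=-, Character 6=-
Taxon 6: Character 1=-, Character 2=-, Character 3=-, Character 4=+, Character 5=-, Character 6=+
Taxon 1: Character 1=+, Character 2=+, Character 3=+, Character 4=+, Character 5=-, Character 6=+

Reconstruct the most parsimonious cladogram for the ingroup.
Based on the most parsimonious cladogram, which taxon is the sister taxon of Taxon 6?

Taxon 1

Character polarity is set by the outgroup: the derived state is whichever differs from the outgroup's state, so for Character 1, Character 5 the derived state is '-', and for the remaining characters it is '+'.
Character 1 (derived state '-') is unique to Taxon 6 (autapomorphy; uninformative for grouping).
Character 2 (state '+') occurs in Taxon 1 and Taxon 8 but conflicts with the nesting implied by the other characters — most parsimoniously interpreted as homoplasy.
Character 3 (derived state '+') is unique to Taxon 1 (autapomorphy; uninformative for grouping).
All ingroup taxa share the derived state '+' for Character 4; it defines the ingroup but does not resolve relationships within it.
Character 5 (derived state '-') is shared by Taxon 1, Taxon 5, and Taxon 6 — a synapomorphy uniting that clade.
Character 6: derived state '+' in Taxon 1 and Taxon 6 only — synapomorphy for {Taxon 1, Taxon 6}.
Most parsimonious ingroup topology: (Taxon 8,(Taxon 5,(Taxon 6,Taxon 1))).
Taxon 6 and Taxon 1 form a cherry on this tree, so they are sister taxa.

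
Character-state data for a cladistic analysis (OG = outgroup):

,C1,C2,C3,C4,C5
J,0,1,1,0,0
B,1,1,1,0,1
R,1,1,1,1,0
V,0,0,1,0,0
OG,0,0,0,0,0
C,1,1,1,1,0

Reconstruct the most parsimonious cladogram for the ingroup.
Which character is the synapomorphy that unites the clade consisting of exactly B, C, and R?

The outgroup has state '0' for every character, so '1' is the derived state throughout.
C1: derived state '1' in B, C, and R only — synapomorphy for {B, C, R}.
Only B, C, J, and R show the derived state '1' for C2, supporting them as a clade.
All ingroup taxa share the derived state '1' for C3; it defines the ingroup but does not resolve relationships within it.
C4 (derived state '1') is shared by C and R — a synapomorphy uniting that clade.
C5: derived state '1' in B only — an autapomorphy, so it tells us nothing about relationships among taxa.
Most parsimonious ingroup topology: ((((C,R),B),J),V).
The clade {B, C, R} is supported by C1: its derived state '1' occurs in exactly those taxa and in no other taxon (including the outgroup).

C1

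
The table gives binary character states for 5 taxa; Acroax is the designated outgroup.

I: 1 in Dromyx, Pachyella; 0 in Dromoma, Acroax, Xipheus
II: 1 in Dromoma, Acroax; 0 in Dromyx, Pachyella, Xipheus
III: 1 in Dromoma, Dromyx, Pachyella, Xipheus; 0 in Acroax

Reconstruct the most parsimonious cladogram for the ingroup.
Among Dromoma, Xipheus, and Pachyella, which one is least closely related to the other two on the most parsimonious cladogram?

Character polarity is set by the outgroup: the derived state is whichever differs from the outgroup's state, so for II the derived state is '0', and for the remaining characters it is '1'.
I: derived state '1' in Dromyx and Pachyella only — synapomorphy for {Dromyx, Pachyella}.
II (derived state '0') is shared by Dromyx, Pachyella, and Xipheus — a synapomorphy uniting that clade.
All ingroup taxa share the derived state '1' for III; it defines the ingroup but does not resolve relationships within it.
Most parsimonious ingroup topology: (Dromoma,(Xipheus,(Dromyx,Pachyella))).
Xipheus and Pachyella share a more recent common ancestor with each other than either does with Dromoma, so Dromoma is the least closely related of the three.

Dromoma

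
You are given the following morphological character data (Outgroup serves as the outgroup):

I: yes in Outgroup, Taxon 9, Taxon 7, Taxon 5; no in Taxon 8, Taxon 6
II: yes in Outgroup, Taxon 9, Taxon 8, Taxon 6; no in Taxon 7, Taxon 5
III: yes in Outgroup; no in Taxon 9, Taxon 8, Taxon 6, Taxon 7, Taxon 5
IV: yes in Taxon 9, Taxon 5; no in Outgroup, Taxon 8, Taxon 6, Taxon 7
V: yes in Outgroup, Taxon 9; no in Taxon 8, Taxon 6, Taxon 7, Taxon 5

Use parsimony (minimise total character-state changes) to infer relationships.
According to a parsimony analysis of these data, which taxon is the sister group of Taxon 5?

Taxon 7

Character polarity is set by the outgroup: the derived state is whichever differs from the outgroup's state, so for I, II, III, V the derived state is 'no', and for the remaining characters it is 'yes'.
I (derived state 'no') is shared by Taxon 6 and Taxon 8 — a synapomorphy uniting that clade.
II: derived state 'no' in Taxon 5 and Taxon 7 only — synapomorphy for {Taxon 5, Taxon 7}.
III (derived state 'no') is shared by all ingroup taxa — unites the whole ingroup.
IV groups Taxon 5 and Taxon 9, which is incompatible with the clades supported by the remaining characters; treating it as convergent (homoplasy) costs fewer steps than any alternative tree.
V: derived state 'no' in Taxon 5, Taxon 6, Taxon 7, and Taxon 8 only — synapomorphy for {Taxon 5, Taxon 6, Taxon 7, Taxon 8}.
Most parsimonious ingroup topology: (Taxon 9,((Taxon 8,Taxon 6),(Taxon 7,Taxon 5))).
Taxon 5 and Taxon 7 form a cherry on this tree, so they are sister taxa.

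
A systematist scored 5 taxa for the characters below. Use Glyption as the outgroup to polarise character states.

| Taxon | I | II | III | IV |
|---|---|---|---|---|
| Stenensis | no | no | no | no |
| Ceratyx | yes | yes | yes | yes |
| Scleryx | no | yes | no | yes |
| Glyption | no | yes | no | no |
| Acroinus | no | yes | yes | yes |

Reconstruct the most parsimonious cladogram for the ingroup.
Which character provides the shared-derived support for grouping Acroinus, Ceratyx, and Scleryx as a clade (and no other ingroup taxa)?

IV

Character polarity is set by the outgroup: the derived state is whichever differs from the outgroup's state, so for II the derived state is 'no', and for the remaining characters it is 'yes'.
I: derived state 'yes' in Ceratyx only — an autapomorphy, so it tells us nothing about relationships among taxa.
II: derived state 'no' in Stenensis only — an autapomorphy, so it tells us nothing about relationships among taxa.
III: derived state 'yes' in Acroinus and Ceratyx only — synapomorphy for {Acroinus, Ceratyx}.
Only Acroinus, Ceratyx, and Scleryx show the derived state 'yes' for IV, supporting them as a clade.
Most parsimonious ingroup topology: (((Ceratyx,Acroinus),Scleryx),Stenensis).
The clade {Acroinus, Ceratyx, Scleryx} is supported by IV: its derived state 'yes' occurs in exactly those taxa and in no other taxon (including the outgroup).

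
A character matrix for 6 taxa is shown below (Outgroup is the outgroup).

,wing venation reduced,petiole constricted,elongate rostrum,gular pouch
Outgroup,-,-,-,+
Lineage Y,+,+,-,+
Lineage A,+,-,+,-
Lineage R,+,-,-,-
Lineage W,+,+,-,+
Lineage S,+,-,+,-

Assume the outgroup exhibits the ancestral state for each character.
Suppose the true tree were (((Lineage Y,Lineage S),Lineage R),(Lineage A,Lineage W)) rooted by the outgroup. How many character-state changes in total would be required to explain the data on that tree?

8

Map each character onto (((Lineage Y,Lineage S),Lineage R),(Lineage A,Lineage W)) (rooted by Outgroup) and count the minimum state changes it requires (Fitch parsimony):
wing venation reduced: 1; petiole constricted: 2; elongate rostrum: 2; gular pouch: 3.
Total tree length = 8.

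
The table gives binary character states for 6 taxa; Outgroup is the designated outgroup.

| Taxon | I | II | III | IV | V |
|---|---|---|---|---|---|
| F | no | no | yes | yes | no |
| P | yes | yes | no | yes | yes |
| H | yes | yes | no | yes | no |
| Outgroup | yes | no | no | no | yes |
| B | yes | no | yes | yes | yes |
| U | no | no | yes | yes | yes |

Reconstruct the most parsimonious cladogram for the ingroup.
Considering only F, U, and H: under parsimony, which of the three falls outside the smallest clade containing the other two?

H

Character polarity is set by the outgroup: the derived state is whichever differs from the outgroup's state, so for I, V the derived state is 'no', and for the remaining characters it is 'yes'.
I: derived state 'no' in F and U only — synapomorphy for {F, U}.
II (derived state 'yes') is shared by H and P — a synapomorphy uniting that clade.
Only B, F, and U show the derived state 'yes' for III, supporting them as a clade.
All ingroup taxa share the derived state 'yes' for IV; it defines the ingroup but does not resolve relationships within it.
V (state 'no') occurs in F and H but conflicts with the nesting implied by the other characters — most parsimoniously interpreted as homoplasy.
Most parsimonious ingroup topology: ((B,(U,F)),(P,H)).
U and F share a more recent common ancestor with each other than either does with H, so H is the least closely related of the three.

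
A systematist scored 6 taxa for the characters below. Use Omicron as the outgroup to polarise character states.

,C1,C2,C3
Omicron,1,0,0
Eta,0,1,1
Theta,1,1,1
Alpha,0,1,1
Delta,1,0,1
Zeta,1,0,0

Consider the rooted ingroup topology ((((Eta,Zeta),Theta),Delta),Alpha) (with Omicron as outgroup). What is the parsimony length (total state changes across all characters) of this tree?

7

Map each character onto ((((Eta,Zeta),Theta),Delta),Alpha) (rooted by Omicron) and count the minimum state changes it requires (Fitch parsimony):
C1: 2; C2: 3; C3: 2.
Total tree length = 7.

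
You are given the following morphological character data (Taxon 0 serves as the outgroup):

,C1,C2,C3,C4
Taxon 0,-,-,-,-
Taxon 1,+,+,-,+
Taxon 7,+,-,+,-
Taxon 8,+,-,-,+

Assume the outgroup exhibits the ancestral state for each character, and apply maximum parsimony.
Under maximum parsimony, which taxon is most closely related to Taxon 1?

The outgroup has state '-' for every character, so '+' is the derived state throughout.
C1 (derived state '+') is shared by all ingroup taxa — unites the whole ingroup.
C2: derived state '+' in Taxon 1 only — an autapomorphy, so it tells us nothing about relationships among taxa.
C3: derived state '+' in Taxon 7 only — an autapomorphy, so it tells us nothing about relationships among taxa.
Only Taxon 1 and Taxon 8 show the derived state '+' for C4, supporting them as a clade.
Most parsimonious ingroup topology: ((Taxon 1,Taxon 8),Taxon 7).
Taxon 1 and Taxon 8 form a cherry on this tree, so they are sister taxa.

Taxon 8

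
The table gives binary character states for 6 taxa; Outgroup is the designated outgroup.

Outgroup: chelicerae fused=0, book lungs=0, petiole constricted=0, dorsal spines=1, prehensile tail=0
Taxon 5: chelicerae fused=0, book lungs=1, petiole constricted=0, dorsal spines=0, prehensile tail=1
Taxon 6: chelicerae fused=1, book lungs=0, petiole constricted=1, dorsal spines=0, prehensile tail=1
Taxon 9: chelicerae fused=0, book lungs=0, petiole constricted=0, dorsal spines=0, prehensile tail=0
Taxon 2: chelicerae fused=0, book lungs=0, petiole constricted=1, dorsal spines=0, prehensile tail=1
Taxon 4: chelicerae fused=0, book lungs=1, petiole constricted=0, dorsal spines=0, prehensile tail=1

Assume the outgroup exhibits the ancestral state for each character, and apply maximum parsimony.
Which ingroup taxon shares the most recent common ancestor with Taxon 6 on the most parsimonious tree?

Character polarity is set by the outgroup: the derived state is whichever differs from the outgroup's state, so for dorsal spines the derived state is '0', and for the remaining characters it is '1'.
chelicerae fused: derived state '1' in Taxon 6 only — an autapomorphy, so it tells us nothing about relationships among taxa.
book lungs (derived state '1') is shared by Taxon 4 and Taxon 5 — a synapomorphy uniting that clade.
petiole constricted: derived state '1' in Taxon 2 and Taxon 6 only — synapomorphy for {Taxon 2, Taxon 6}.
All ingroup taxa share the derived state '0' for dorsal spines; it defines the ingroup but does not resolve relationships within it.
prehensile tail (derived state '1') is shared by Taxon 2, Taxon 4, Taxon 5, and Taxon 6 — a synapomorphy uniting that clade.
Most parsimonious ingroup topology: (((Taxon 5,Taxon 4),(Taxon 6,Taxon 2)),Taxon 9).
Taxon 6 and Taxon 2 form a cherry on this tree, so they are sister taxa.

Taxon 2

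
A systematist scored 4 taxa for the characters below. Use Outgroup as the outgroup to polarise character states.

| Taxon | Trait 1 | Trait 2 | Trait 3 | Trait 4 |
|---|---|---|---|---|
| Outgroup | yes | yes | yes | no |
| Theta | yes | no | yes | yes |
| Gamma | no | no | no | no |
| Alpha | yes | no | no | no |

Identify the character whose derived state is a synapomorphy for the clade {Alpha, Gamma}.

Character polarity is set by the outgroup: the derived state is whichever differs from the outgroup's state, so for Trait 1, Trait 2, Trait 3 the derived state is 'no', and for the remaining characters it is 'yes'.
Trait 1 (derived state 'no') is unique to Gamma (autapomorphy; uninformative for grouping).
All ingroup taxa share the derived state 'no' for Trait 2; it defines the ingroup but does not resolve relationships within it.
Only Alpha and Gamma show the derived state 'no' for Trait 3, supporting them as a clade.
Trait 4 (derived state 'yes') is unique to Theta (autapomorphy; uninformative for grouping).
Most parsimonious ingroup topology: (Theta,(Gamma,Alpha)).
The clade {Alpha, Gamma} is supported by Trait 3: its derived state 'no' occurs in exactly those taxa and in no other taxon (including the outgroup).

Trait 3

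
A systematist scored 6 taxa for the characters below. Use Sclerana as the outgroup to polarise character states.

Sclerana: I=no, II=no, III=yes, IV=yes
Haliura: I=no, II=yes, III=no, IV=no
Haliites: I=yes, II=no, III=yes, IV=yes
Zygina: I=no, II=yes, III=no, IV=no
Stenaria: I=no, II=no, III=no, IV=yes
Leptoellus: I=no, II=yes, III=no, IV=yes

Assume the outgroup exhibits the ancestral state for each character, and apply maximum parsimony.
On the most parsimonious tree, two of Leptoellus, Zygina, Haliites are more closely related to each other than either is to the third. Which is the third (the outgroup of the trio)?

Haliites

Character polarity is set by the outgroup: the derived state is whichever differs from the outgroup's state, so for III, IV the derived state is 'no', and for the remaining characters it is 'yes'.
I: derived state 'yes' in Haliites only — an autapomorphy, so it tells us nothing about relationships among taxa.
Only Haliura, Leptoellus, and Zygina show the derived state 'yes' for II, supporting them as a clade.
III: derived state 'no' in Haliura, Leptoellus, Stenaria, and Zygina only — synapomorphy for {Haliura, Leptoellus, Stenaria, Zygina}.
Only Haliura and Zygina show the derived state 'no' for IV, supporting them as a clade.
Most parsimonious ingroup topology: ((((Haliura,Zygina),Leptoellus),Stenaria),Haliites).
Zygina and Leptoellus share a more recent common ancestor with each other than either does with Haliites, so Haliites is the least closely related of the three.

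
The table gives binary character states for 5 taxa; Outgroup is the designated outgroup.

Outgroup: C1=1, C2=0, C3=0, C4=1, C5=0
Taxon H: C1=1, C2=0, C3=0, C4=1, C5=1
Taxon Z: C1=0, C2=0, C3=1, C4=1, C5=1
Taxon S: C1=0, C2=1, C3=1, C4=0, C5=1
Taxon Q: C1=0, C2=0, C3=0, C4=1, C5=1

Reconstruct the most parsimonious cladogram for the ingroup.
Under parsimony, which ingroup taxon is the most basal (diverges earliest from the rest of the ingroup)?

Character polarity is set by the outgroup: the derived state is whichever differs from the outgroup's state, so for C1, C4 the derived state is '0', and for the remaining characters it is '1'.
C1 (derived state '0') is shared by Taxon Q, Taxon S, and Taxon Z — a synapomorphy uniting that clade.
C2 (derived state '1') is unique to Taxon S (autapomorphy; uninformative for grouping).
Only Taxon S and Taxon Z show the derived state '1' for C3, supporting them as a clade.
C4 (derived state '0') is unique to Taxon S (autapomorphy; uninformative for grouping).
All ingroup taxa share the derived state '1' for C5; it defines the ingroup but does not resolve relationships within it.
Most parsimonious ingroup topology: (Taxon H,((Taxon Z,Taxon S),Taxon Q)).
Taxon H is sister to the clade containing all other ingroup taxa, so it is the earliest-diverging (most basal) ingroup lineage.

Taxon H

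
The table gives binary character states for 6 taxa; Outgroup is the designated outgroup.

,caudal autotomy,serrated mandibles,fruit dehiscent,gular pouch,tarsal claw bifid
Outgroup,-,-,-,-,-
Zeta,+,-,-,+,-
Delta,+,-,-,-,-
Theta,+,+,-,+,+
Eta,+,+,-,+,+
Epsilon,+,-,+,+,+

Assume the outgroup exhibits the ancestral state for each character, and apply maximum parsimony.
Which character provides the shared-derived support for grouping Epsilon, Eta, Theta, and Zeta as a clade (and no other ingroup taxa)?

gular pouch

The outgroup has state '-' for every character, so '+' is the derived state throughout.
All ingroup taxa share the derived state '+' for caudal autotomy; it defines the ingroup but does not resolve relationships within it.
serrated mandibles (derived state '+') is shared by Eta and Theta — a synapomorphy uniting that clade.
fruit dehiscent (derived state '+') is unique to Epsilon (autapomorphy; uninformative for grouping).
Only Epsilon, Eta, Theta, and Zeta show the derived state '+' for gular pouch, supporting them as a clade.
tarsal claw bifid (derived state '+') is shared by Epsilon, Eta, and Theta — a synapomorphy uniting that clade.
Most parsimonious ingroup topology: ((Zeta,((Theta,Eta),Epsilon)),Delta).
The clade {Epsilon, Eta, Theta, Zeta} is supported by gular pouch: its derived state '+' occurs in exactly those taxa and in no other taxon (including the outgroup).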